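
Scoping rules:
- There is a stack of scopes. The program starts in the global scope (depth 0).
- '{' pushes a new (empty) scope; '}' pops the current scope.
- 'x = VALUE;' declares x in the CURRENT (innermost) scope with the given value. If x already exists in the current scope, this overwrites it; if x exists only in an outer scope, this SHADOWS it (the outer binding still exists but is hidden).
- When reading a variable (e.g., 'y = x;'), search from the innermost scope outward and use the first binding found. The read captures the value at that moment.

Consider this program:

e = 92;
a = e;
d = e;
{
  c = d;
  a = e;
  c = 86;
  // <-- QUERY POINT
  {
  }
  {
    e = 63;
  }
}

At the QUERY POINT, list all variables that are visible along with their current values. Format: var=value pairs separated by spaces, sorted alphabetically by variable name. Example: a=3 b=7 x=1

Answer: a=92 c=86 d=92 e=92

Derivation:
Step 1: declare e=92 at depth 0
Step 2: declare a=(read e)=92 at depth 0
Step 3: declare d=(read e)=92 at depth 0
Step 4: enter scope (depth=1)
Step 5: declare c=(read d)=92 at depth 1
Step 6: declare a=(read e)=92 at depth 1
Step 7: declare c=86 at depth 1
Visible at query point: a=92 c=86 d=92 e=92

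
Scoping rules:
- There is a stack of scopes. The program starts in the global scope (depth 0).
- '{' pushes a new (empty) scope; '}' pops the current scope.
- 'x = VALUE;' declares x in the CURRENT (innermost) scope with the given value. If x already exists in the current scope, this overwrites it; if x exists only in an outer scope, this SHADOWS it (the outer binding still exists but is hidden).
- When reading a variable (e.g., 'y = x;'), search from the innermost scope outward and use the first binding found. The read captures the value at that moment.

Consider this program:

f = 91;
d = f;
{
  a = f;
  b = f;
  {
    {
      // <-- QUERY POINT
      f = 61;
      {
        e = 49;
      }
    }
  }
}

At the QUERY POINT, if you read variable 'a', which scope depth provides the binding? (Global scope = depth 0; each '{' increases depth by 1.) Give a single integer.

Answer: 1

Derivation:
Step 1: declare f=91 at depth 0
Step 2: declare d=(read f)=91 at depth 0
Step 3: enter scope (depth=1)
Step 4: declare a=(read f)=91 at depth 1
Step 5: declare b=(read f)=91 at depth 1
Step 6: enter scope (depth=2)
Step 7: enter scope (depth=3)
Visible at query point: a=91 b=91 d=91 f=91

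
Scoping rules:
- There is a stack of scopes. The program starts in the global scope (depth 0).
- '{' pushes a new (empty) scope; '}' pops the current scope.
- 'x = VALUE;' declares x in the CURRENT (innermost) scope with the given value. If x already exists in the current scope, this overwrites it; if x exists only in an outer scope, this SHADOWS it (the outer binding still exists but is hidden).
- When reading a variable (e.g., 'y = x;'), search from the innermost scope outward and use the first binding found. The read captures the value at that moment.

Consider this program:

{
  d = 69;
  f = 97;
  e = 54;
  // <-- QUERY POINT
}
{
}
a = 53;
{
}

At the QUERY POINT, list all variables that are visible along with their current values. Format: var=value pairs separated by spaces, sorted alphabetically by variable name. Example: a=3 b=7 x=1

Step 1: enter scope (depth=1)
Step 2: declare d=69 at depth 1
Step 3: declare f=97 at depth 1
Step 4: declare e=54 at depth 1
Visible at query point: d=69 e=54 f=97

Answer: d=69 e=54 f=97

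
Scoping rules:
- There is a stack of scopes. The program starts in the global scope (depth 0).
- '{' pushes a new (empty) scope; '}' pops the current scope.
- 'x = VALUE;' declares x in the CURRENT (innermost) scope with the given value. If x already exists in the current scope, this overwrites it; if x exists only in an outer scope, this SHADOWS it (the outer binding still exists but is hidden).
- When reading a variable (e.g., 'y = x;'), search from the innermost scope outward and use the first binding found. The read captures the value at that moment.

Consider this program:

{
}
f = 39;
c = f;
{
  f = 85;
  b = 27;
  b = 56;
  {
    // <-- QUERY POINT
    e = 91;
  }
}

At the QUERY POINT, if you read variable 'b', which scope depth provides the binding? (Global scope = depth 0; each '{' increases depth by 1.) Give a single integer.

Step 1: enter scope (depth=1)
Step 2: exit scope (depth=0)
Step 3: declare f=39 at depth 0
Step 4: declare c=(read f)=39 at depth 0
Step 5: enter scope (depth=1)
Step 6: declare f=85 at depth 1
Step 7: declare b=27 at depth 1
Step 8: declare b=56 at depth 1
Step 9: enter scope (depth=2)
Visible at query point: b=56 c=39 f=85

Answer: 1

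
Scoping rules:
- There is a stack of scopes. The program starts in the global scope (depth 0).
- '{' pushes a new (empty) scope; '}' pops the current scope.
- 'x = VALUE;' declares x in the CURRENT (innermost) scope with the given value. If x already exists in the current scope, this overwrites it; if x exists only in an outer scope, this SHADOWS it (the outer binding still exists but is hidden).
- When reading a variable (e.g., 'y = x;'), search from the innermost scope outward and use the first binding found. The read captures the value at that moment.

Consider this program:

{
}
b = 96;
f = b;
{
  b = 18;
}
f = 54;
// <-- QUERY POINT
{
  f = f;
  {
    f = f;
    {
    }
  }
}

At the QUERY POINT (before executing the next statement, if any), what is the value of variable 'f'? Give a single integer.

Answer: 54

Derivation:
Step 1: enter scope (depth=1)
Step 2: exit scope (depth=0)
Step 3: declare b=96 at depth 0
Step 4: declare f=(read b)=96 at depth 0
Step 5: enter scope (depth=1)
Step 6: declare b=18 at depth 1
Step 7: exit scope (depth=0)
Step 8: declare f=54 at depth 0
Visible at query point: b=96 f=54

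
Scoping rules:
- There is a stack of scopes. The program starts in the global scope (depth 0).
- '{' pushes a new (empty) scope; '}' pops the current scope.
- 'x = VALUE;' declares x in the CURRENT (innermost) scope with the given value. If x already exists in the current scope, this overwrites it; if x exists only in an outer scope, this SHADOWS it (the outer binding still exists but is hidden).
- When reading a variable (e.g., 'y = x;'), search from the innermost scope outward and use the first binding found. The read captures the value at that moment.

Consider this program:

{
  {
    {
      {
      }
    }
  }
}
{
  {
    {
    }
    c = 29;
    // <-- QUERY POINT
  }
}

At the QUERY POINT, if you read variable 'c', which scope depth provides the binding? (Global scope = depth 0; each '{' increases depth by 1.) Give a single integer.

Step 1: enter scope (depth=1)
Step 2: enter scope (depth=2)
Step 3: enter scope (depth=3)
Step 4: enter scope (depth=4)
Step 5: exit scope (depth=3)
Step 6: exit scope (depth=2)
Step 7: exit scope (depth=1)
Step 8: exit scope (depth=0)
Step 9: enter scope (depth=1)
Step 10: enter scope (depth=2)
Step 11: enter scope (depth=3)
Step 12: exit scope (depth=2)
Step 13: declare c=29 at depth 2
Visible at query point: c=29

Answer: 2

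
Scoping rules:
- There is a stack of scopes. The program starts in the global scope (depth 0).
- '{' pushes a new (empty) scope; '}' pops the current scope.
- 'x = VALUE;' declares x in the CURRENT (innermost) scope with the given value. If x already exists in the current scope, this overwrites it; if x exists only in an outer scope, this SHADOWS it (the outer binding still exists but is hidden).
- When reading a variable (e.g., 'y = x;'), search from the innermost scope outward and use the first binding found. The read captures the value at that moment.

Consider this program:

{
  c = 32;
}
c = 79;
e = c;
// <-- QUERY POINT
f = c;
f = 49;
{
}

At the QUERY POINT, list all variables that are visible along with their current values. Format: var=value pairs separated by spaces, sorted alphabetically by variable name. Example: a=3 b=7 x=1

Answer: c=79 e=79

Derivation:
Step 1: enter scope (depth=1)
Step 2: declare c=32 at depth 1
Step 3: exit scope (depth=0)
Step 4: declare c=79 at depth 0
Step 5: declare e=(read c)=79 at depth 0
Visible at query point: c=79 e=79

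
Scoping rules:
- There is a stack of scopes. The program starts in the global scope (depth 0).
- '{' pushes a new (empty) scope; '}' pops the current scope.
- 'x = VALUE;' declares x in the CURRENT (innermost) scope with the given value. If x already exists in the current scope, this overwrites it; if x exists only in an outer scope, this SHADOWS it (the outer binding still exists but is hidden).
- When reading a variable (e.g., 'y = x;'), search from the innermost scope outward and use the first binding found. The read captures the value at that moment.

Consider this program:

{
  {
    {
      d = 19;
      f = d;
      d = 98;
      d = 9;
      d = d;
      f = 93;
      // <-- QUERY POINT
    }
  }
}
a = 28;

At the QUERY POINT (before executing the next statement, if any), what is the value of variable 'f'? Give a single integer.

Answer: 93

Derivation:
Step 1: enter scope (depth=1)
Step 2: enter scope (depth=2)
Step 3: enter scope (depth=3)
Step 4: declare d=19 at depth 3
Step 5: declare f=(read d)=19 at depth 3
Step 6: declare d=98 at depth 3
Step 7: declare d=9 at depth 3
Step 8: declare d=(read d)=9 at depth 3
Step 9: declare f=93 at depth 3
Visible at query point: d=9 f=93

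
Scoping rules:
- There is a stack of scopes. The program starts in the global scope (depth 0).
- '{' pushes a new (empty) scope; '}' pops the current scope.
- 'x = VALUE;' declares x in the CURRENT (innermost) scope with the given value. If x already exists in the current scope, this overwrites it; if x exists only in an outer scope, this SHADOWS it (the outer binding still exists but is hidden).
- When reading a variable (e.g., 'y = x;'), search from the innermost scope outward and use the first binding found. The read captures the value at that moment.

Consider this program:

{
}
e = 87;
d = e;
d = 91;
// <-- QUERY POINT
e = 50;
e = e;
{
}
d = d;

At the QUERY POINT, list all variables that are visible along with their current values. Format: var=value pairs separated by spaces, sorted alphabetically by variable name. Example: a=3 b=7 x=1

Answer: d=91 e=87

Derivation:
Step 1: enter scope (depth=1)
Step 2: exit scope (depth=0)
Step 3: declare e=87 at depth 0
Step 4: declare d=(read e)=87 at depth 0
Step 5: declare d=91 at depth 0
Visible at query point: d=91 e=87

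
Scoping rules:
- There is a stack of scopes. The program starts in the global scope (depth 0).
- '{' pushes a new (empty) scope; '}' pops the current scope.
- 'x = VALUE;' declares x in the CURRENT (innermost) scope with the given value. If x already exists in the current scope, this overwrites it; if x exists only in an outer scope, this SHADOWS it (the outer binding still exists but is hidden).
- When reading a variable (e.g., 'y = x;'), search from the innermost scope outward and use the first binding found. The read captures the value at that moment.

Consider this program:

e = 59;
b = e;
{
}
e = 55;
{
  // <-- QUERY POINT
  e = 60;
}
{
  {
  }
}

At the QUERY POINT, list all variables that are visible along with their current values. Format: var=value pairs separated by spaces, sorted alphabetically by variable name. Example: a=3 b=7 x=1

Answer: b=59 e=55

Derivation:
Step 1: declare e=59 at depth 0
Step 2: declare b=(read e)=59 at depth 0
Step 3: enter scope (depth=1)
Step 4: exit scope (depth=0)
Step 5: declare e=55 at depth 0
Step 6: enter scope (depth=1)
Visible at query point: b=59 e=55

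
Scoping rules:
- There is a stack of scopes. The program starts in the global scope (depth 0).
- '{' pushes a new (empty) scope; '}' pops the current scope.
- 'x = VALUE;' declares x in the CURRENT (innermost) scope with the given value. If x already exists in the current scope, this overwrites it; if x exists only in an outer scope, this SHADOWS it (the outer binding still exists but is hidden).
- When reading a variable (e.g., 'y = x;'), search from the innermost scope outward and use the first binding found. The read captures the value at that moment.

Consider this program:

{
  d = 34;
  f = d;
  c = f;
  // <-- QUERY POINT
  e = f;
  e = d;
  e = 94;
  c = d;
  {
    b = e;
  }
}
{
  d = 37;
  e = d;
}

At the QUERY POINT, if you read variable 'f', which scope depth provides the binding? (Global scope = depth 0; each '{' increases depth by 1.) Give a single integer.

Step 1: enter scope (depth=1)
Step 2: declare d=34 at depth 1
Step 3: declare f=(read d)=34 at depth 1
Step 4: declare c=(read f)=34 at depth 1
Visible at query point: c=34 d=34 f=34

Answer: 1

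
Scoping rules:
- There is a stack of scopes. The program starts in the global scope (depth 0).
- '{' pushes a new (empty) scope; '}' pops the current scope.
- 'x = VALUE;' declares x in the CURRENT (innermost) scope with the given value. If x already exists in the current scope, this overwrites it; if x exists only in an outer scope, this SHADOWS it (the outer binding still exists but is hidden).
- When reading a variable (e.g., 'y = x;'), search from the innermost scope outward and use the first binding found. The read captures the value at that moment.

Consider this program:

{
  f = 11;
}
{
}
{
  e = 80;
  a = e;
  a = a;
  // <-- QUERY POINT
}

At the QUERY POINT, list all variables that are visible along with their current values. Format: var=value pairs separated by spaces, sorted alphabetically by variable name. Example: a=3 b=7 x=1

Step 1: enter scope (depth=1)
Step 2: declare f=11 at depth 1
Step 3: exit scope (depth=0)
Step 4: enter scope (depth=1)
Step 5: exit scope (depth=0)
Step 6: enter scope (depth=1)
Step 7: declare e=80 at depth 1
Step 8: declare a=(read e)=80 at depth 1
Step 9: declare a=(read a)=80 at depth 1
Visible at query point: a=80 e=80

Answer: a=80 e=80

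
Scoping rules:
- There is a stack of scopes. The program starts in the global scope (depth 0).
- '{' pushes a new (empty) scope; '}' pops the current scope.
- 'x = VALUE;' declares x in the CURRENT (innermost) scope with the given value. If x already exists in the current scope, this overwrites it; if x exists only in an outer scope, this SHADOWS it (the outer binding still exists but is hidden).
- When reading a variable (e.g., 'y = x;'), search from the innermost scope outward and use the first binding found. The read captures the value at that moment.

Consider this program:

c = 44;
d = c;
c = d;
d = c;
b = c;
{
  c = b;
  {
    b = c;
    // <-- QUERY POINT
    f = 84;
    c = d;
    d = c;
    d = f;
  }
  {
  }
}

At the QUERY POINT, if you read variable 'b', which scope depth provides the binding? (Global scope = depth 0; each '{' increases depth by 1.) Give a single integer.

Step 1: declare c=44 at depth 0
Step 2: declare d=(read c)=44 at depth 0
Step 3: declare c=(read d)=44 at depth 0
Step 4: declare d=(read c)=44 at depth 0
Step 5: declare b=(read c)=44 at depth 0
Step 6: enter scope (depth=1)
Step 7: declare c=(read b)=44 at depth 1
Step 8: enter scope (depth=2)
Step 9: declare b=(read c)=44 at depth 2
Visible at query point: b=44 c=44 d=44

Answer: 2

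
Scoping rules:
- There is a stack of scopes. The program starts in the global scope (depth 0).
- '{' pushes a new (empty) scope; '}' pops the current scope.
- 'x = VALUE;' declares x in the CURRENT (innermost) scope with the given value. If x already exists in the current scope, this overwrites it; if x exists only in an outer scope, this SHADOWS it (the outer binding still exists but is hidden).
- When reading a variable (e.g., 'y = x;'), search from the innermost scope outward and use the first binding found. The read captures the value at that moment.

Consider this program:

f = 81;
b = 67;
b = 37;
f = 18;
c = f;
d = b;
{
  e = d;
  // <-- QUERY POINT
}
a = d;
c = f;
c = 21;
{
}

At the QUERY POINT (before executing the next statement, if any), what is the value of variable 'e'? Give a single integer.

Step 1: declare f=81 at depth 0
Step 2: declare b=67 at depth 0
Step 3: declare b=37 at depth 0
Step 4: declare f=18 at depth 0
Step 5: declare c=(read f)=18 at depth 0
Step 6: declare d=(read b)=37 at depth 0
Step 7: enter scope (depth=1)
Step 8: declare e=(read d)=37 at depth 1
Visible at query point: b=37 c=18 d=37 e=37 f=18

Answer: 37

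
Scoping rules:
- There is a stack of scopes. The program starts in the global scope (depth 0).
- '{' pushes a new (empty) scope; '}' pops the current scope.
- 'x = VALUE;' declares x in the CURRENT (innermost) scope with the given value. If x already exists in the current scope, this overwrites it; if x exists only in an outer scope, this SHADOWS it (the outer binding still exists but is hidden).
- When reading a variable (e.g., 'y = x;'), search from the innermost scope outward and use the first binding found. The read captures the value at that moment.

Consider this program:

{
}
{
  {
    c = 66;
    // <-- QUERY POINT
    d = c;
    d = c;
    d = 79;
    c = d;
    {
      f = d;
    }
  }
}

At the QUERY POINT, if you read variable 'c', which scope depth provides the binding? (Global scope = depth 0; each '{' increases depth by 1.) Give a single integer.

Answer: 2

Derivation:
Step 1: enter scope (depth=1)
Step 2: exit scope (depth=0)
Step 3: enter scope (depth=1)
Step 4: enter scope (depth=2)
Step 5: declare c=66 at depth 2
Visible at query point: c=66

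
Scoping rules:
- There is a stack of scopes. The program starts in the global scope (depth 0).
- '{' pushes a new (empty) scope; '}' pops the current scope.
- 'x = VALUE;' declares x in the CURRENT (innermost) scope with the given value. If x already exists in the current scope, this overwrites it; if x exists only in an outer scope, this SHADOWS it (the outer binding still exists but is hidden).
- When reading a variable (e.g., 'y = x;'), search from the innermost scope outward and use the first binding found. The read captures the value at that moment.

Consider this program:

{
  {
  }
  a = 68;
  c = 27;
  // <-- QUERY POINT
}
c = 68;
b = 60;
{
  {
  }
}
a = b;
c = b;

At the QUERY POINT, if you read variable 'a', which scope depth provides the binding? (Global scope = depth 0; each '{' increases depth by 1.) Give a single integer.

Answer: 1

Derivation:
Step 1: enter scope (depth=1)
Step 2: enter scope (depth=2)
Step 3: exit scope (depth=1)
Step 4: declare a=68 at depth 1
Step 5: declare c=27 at depth 1
Visible at query point: a=68 c=27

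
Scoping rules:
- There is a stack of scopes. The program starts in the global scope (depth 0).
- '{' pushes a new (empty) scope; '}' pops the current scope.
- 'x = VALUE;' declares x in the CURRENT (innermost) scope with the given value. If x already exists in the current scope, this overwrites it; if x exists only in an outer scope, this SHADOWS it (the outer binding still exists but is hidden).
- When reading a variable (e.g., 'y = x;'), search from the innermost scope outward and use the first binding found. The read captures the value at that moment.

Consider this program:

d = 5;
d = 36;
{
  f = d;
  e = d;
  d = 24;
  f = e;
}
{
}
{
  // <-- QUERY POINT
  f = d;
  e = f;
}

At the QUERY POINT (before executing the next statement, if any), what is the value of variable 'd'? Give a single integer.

Step 1: declare d=5 at depth 0
Step 2: declare d=36 at depth 0
Step 3: enter scope (depth=1)
Step 4: declare f=(read d)=36 at depth 1
Step 5: declare e=(read d)=36 at depth 1
Step 6: declare d=24 at depth 1
Step 7: declare f=(read e)=36 at depth 1
Step 8: exit scope (depth=0)
Step 9: enter scope (depth=1)
Step 10: exit scope (depth=0)
Step 11: enter scope (depth=1)
Visible at query point: d=36

Answer: 36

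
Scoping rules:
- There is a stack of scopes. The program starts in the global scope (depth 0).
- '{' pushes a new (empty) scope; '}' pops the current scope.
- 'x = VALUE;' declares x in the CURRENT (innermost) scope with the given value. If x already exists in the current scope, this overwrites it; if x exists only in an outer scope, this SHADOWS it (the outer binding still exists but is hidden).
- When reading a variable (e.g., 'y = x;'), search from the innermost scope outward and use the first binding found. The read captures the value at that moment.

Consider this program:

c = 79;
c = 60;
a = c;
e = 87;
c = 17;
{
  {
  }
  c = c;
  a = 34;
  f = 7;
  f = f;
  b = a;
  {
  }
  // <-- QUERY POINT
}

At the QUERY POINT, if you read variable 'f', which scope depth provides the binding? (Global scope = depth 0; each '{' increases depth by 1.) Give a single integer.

Answer: 1

Derivation:
Step 1: declare c=79 at depth 0
Step 2: declare c=60 at depth 0
Step 3: declare a=(read c)=60 at depth 0
Step 4: declare e=87 at depth 0
Step 5: declare c=17 at depth 0
Step 6: enter scope (depth=1)
Step 7: enter scope (depth=2)
Step 8: exit scope (depth=1)
Step 9: declare c=(read c)=17 at depth 1
Step 10: declare a=34 at depth 1
Step 11: declare f=7 at depth 1
Step 12: declare f=(read f)=7 at depth 1
Step 13: declare b=(read a)=34 at depth 1
Step 14: enter scope (depth=2)
Step 15: exit scope (depth=1)
Visible at query point: a=34 b=34 c=17 e=87 f=7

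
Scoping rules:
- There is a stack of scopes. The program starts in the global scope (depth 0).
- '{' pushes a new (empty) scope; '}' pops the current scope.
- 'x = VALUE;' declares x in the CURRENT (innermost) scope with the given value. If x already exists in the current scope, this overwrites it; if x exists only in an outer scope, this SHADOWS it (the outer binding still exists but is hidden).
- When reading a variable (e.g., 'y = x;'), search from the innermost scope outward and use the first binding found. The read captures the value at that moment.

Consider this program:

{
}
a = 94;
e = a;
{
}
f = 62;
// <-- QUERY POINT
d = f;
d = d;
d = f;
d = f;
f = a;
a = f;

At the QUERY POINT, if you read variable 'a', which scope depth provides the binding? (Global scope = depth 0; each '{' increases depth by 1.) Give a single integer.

Step 1: enter scope (depth=1)
Step 2: exit scope (depth=0)
Step 3: declare a=94 at depth 0
Step 4: declare e=(read a)=94 at depth 0
Step 5: enter scope (depth=1)
Step 6: exit scope (depth=0)
Step 7: declare f=62 at depth 0
Visible at query point: a=94 e=94 f=62

Answer: 0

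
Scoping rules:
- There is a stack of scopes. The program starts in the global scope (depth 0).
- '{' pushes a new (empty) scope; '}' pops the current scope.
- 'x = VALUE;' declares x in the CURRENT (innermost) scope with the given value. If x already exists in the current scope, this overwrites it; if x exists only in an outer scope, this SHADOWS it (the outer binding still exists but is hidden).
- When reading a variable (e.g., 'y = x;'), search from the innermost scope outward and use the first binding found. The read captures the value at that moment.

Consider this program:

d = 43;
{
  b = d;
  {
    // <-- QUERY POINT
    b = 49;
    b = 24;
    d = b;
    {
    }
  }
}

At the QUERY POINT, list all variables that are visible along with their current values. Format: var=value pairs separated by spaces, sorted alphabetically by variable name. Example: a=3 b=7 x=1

Step 1: declare d=43 at depth 0
Step 2: enter scope (depth=1)
Step 3: declare b=(read d)=43 at depth 1
Step 4: enter scope (depth=2)
Visible at query point: b=43 d=43

Answer: b=43 d=43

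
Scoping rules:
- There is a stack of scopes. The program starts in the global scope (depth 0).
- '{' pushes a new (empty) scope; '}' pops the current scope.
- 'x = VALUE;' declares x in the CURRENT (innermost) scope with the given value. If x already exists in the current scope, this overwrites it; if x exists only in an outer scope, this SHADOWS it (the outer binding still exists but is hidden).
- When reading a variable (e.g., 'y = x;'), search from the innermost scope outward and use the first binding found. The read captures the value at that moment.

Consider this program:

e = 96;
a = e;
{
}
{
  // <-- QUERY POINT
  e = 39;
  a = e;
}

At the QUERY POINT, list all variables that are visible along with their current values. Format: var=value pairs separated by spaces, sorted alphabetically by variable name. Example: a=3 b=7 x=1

Step 1: declare e=96 at depth 0
Step 2: declare a=(read e)=96 at depth 0
Step 3: enter scope (depth=1)
Step 4: exit scope (depth=0)
Step 5: enter scope (depth=1)
Visible at query point: a=96 e=96

Answer: a=96 e=96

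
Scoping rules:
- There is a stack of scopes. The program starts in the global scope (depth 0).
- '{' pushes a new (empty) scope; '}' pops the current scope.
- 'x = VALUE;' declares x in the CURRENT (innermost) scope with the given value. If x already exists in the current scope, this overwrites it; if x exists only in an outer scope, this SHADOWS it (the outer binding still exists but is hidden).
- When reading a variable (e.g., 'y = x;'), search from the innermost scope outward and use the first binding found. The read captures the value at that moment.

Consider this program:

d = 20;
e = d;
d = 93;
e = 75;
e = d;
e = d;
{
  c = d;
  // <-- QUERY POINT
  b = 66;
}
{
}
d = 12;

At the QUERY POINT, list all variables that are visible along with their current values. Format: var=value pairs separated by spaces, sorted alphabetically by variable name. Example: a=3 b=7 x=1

Answer: c=93 d=93 e=93

Derivation:
Step 1: declare d=20 at depth 0
Step 2: declare e=(read d)=20 at depth 0
Step 3: declare d=93 at depth 0
Step 4: declare e=75 at depth 0
Step 5: declare e=(read d)=93 at depth 0
Step 6: declare e=(read d)=93 at depth 0
Step 7: enter scope (depth=1)
Step 8: declare c=(read d)=93 at depth 1
Visible at query point: c=93 d=93 e=93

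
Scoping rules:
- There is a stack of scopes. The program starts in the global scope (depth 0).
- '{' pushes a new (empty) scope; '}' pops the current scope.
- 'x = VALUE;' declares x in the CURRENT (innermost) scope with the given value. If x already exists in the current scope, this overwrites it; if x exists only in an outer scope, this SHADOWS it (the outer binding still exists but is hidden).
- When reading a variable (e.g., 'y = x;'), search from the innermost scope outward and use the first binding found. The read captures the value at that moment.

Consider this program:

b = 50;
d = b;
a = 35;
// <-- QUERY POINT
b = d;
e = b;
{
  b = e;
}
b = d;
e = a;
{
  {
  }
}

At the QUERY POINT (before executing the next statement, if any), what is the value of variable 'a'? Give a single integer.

Step 1: declare b=50 at depth 0
Step 2: declare d=(read b)=50 at depth 0
Step 3: declare a=35 at depth 0
Visible at query point: a=35 b=50 d=50

Answer: 35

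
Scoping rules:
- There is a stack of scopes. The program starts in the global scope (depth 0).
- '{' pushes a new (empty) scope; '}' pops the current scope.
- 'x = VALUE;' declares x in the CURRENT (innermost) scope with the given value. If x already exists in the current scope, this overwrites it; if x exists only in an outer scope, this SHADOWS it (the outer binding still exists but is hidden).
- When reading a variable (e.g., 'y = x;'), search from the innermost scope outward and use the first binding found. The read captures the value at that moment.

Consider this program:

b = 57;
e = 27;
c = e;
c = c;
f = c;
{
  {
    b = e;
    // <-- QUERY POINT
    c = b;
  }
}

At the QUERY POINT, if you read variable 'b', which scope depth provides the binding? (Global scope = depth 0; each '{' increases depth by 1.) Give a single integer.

Step 1: declare b=57 at depth 0
Step 2: declare e=27 at depth 0
Step 3: declare c=(read e)=27 at depth 0
Step 4: declare c=(read c)=27 at depth 0
Step 5: declare f=(read c)=27 at depth 0
Step 6: enter scope (depth=1)
Step 7: enter scope (depth=2)
Step 8: declare b=(read e)=27 at depth 2
Visible at query point: b=27 c=27 e=27 f=27

Answer: 2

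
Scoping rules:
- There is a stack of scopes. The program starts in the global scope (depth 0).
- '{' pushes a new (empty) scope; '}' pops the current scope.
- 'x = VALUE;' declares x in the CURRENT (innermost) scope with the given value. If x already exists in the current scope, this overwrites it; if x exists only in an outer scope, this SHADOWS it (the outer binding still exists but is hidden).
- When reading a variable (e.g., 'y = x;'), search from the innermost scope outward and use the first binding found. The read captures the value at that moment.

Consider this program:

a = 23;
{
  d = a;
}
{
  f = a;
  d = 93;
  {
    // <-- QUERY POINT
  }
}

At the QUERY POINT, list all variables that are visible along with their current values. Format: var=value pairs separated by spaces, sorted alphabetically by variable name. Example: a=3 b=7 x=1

Answer: a=23 d=93 f=23

Derivation:
Step 1: declare a=23 at depth 0
Step 2: enter scope (depth=1)
Step 3: declare d=(read a)=23 at depth 1
Step 4: exit scope (depth=0)
Step 5: enter scope (depth=1)
Step 6: declare f=(read a)=23 at depth 1
Step 7: declare d=93 at depth 1
Step 8: enter scope (depth=2)
Visible at query point: a=23 d=93 f=23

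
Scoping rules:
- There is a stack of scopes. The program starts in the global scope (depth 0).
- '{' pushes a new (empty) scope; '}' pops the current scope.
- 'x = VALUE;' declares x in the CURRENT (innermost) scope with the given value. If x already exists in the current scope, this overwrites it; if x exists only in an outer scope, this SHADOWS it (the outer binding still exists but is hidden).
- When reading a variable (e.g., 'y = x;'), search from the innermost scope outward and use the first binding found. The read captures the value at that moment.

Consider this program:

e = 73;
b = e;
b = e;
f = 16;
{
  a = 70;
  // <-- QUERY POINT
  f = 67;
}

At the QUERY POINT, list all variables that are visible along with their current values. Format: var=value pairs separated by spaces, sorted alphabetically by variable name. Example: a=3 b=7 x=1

Step 1: declare e=73 at depth 0
Step 2: declare b=(read e)=73 at depth 0
Step 3: declare b=(read e)=73 at depth 0
Step 4: declare f=16 at depth 0
Step 5: enter scope (depth=1)
Step 6: declare a=70 at depth 1
Visible at query point: a=70 b=73 e=73 f=16

Answer: a=70 b=73 e=73 f=16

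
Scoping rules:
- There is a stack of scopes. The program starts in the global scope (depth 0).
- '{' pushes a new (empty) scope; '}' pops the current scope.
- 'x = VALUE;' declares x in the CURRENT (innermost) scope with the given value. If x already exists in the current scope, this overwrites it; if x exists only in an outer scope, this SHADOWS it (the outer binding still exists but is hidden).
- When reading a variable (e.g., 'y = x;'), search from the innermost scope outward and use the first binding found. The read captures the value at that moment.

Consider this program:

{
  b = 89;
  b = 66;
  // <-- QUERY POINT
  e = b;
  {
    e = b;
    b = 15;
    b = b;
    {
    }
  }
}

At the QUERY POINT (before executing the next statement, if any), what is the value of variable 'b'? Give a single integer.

Answer: 66

Derivation:
Step 1: enter scope (depth=1)
Step 2: declare b=89 at depth 1
Step 3: declare b=66 at depth 1
Visible at query point: b=66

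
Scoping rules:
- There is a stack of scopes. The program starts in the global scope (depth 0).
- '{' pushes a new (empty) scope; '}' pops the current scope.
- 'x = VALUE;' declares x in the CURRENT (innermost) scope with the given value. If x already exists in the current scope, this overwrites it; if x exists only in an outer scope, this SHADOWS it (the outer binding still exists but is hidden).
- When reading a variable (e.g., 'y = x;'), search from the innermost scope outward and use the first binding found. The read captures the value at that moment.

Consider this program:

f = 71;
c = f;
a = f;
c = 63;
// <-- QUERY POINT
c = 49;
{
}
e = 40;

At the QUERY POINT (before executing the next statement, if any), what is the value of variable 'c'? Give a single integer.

Step 1: declare f=71 at depth 0
Step 2: declare c=(read f)=71 at depth 0
Step 3: declare a=(read f)=71 at depth 0
Step 4: declare c=63 at depth 0
Visible at query point: a=71 c=63 f=71

Answer: 63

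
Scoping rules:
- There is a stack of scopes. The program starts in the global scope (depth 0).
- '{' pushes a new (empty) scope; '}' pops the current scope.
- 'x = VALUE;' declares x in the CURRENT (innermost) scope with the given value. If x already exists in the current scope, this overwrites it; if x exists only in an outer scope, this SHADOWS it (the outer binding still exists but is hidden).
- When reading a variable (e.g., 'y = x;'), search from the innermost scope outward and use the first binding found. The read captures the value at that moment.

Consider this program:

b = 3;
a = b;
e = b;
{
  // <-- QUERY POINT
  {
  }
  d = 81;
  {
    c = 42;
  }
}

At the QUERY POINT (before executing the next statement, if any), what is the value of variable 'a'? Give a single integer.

Answer: 3

Derivation:
Step 1: declare b=3 at depth 0
Step 2: declare a=(read b)=3 at depth 0
Step 3: declare e=(read b)=3 at depth 0
Step 4: enter scope (depth=1)
Visible at query point: a=3 b=3 e=3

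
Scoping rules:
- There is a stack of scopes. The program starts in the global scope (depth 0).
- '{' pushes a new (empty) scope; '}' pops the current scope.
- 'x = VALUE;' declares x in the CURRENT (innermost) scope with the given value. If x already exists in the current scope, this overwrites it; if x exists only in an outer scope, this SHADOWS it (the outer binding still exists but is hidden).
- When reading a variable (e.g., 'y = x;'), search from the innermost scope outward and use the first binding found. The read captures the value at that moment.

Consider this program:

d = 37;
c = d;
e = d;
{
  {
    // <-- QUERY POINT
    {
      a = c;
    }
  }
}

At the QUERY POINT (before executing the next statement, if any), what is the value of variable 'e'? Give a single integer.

Step 1: declare d=37 at depth 0
Step 2: declare c=(read d)=37 at depth 0
Step 3: declare e=(read d)=37 at depth 0
Step 4: enter scope (depth=1)
Step 5: enter scope (depth=2)
Visible at query point: c=37 d=37 e=37

Answer: 37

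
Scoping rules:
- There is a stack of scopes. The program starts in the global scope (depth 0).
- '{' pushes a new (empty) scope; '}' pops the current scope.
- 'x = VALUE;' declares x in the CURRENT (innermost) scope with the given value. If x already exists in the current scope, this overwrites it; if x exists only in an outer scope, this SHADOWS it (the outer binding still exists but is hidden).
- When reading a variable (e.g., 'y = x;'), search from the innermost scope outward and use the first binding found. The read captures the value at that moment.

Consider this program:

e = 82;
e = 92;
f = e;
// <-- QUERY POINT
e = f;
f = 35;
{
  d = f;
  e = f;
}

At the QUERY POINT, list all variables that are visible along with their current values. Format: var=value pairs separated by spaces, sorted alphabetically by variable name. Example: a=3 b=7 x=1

Step 1: declare e=82 at depth 0
Step 2: declare e=92 at depth 0
Step 3: declare f=(read e)=92 at depth 0
Visible at query point: e=92 f=92

Answer: e=92 f=92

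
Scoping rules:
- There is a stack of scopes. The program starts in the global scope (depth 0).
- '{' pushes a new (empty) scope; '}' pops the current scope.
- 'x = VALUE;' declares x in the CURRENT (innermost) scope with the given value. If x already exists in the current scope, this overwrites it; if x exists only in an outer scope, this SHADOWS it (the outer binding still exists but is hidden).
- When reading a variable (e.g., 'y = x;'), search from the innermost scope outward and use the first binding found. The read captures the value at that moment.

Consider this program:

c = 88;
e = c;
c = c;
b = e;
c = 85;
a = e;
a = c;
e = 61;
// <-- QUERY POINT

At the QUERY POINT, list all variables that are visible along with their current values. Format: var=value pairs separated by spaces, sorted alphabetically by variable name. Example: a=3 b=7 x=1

Step 1: declare c=88 at depth 0
Step 2: declare e=(read c)=88 at depth 0
Step 3: declare c=(read c)=88 at depth 0
Step 4: declare b=(read e)=88 at depth 0
Step 5: declare c=85 at depth 0
Step 6: declare a=(read e)=88 at depth 0
Step 7: declare a=(read c)=85 at depth 0
Step 8: declare e=61 at depth 0
Visible at query point: a=85 b=88 c=85 e=61

Answer: a=85 b=88 c=85 e=61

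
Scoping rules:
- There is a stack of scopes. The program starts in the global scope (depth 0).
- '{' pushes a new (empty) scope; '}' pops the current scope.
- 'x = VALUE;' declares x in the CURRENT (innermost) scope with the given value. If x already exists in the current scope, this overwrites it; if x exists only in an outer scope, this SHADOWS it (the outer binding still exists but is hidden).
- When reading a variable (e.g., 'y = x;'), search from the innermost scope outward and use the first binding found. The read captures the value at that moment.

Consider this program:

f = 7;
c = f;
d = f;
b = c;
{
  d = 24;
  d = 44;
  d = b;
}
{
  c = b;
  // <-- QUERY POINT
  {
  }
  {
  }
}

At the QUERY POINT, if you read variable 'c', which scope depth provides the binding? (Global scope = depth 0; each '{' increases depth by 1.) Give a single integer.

Answer: 1

Derivation:
Step 1: declare f=7 at depth 0
Step 2: declare c=(read f)=7 at depth 0
Step 3: declare d=(read f)=7 at depth 0
Step 4: declare b=(read c)=7 at depth 0
Step 5: enter scope (depth=1)
Step 6: declare d=24 at depth 1
Step 7: declare d=44 at depth 1
Step 8: declare d=(read b)=7 at depth 1
Step 9: exit scope (depth=0)
Step 10: enter scope (depth=1)
Step 11: declare c=(read b)=7 at depth 1
Visible at query point: b=7 c=7 d=7 f=7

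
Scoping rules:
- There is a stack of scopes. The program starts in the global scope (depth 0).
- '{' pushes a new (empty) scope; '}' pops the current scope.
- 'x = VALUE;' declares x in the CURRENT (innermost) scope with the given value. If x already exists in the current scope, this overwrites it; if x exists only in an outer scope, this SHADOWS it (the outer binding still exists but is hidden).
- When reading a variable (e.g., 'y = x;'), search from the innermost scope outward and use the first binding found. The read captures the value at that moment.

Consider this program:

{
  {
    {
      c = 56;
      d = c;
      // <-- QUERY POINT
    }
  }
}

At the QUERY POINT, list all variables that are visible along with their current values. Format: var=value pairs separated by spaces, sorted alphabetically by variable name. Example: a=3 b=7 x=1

Step 1: enter scope (depth=1)
Step 2: enter scope (depth=2)
Step 3: enter scope (depth=3)
Step 4: declare c=56 at depth 3
Step 5: declare d=(read c)=56 at depth 3
Visible at query point: c=56 d=56

Answer: c=56 d=56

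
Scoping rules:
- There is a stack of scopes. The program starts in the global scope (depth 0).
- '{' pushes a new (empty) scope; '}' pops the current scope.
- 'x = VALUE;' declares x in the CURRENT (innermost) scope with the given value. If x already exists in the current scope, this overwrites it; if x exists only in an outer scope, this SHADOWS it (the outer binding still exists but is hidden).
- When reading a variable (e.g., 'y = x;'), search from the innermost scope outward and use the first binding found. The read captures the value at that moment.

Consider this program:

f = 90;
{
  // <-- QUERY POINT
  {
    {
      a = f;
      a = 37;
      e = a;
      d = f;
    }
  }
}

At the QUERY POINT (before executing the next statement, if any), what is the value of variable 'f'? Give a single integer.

Step 1: declare f=90 at depth 0
Step 2: enter scope (depth=1)
Visible at query point: f=90

Answer: 90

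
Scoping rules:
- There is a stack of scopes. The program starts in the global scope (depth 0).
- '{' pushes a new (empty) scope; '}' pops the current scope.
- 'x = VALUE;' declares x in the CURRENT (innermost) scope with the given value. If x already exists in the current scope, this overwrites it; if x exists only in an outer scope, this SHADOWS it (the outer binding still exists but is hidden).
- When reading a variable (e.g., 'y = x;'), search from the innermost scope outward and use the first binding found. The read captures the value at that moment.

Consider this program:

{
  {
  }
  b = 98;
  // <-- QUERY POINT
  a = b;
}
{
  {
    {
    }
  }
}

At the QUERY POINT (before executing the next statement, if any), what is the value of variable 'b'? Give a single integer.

Answer: 98

Derivation:
Step 1: enter scope (depth=1)
Step 2: enter scope (depth=2)
Step 3: exit scope (depth=1)
Step 4: declare b=98 at depth 1
Visible at query point: b=98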